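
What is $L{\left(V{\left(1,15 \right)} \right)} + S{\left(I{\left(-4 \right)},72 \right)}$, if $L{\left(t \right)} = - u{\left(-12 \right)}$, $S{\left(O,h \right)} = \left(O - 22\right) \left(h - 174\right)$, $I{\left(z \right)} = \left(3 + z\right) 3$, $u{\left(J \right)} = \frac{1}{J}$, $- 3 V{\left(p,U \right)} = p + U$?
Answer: $\frac{30601}{12} \approx 2550.1$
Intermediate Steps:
$V{\left(p,U \right)} = - \frac{U}{3} - \frac{p}{3}$ ($V{\left(p,U \right)} = - \frac{p + U}{3} = - \frac{U + p}{3} = - \frac{U}{3} - \frac{p}{3}$)
$I{\left(z \right)} = 9 + 3 z$
$S{\left(O,h \right)} = \left(-174 + h\right) \left(-22 + O\right)$ ($S{\left(O,h \right)} = \left(-22 + O\right) \left(-174 + h\right) = \left(-174 + h\right) \left(-22 + O\right)$)
$L{\left(t \right)} = \frac{1}{12}$ ($L{\left(t \right)} = - \frac{1}{-12} = \left(-1\right) \left(- \frac{1}{12}\right) = \frac{1}{12}$)
$L{\left(V{\left(1,15 \right)} \right)} + S{\left(I{\left(-4 \right)},72 \right)} = \frac{1}{12} + \left(3828 - 174 \left(9 + 3 \left(-4\right)\right) - 1584 + \left(9 + 3 \left(-4\right)\right) 72\right) = \frac{1}{12} + \left(3828 - 174 \left(9 - 12\right) - 1584 + \left(9 - 12\right) 72\right) = \frac{1}{12} - -2550 = \frac{1}{12} + \left(3828 + 522 - 1584 - 216\right) = \frac{1}{12} + 2550 = \frac{30601}{12}$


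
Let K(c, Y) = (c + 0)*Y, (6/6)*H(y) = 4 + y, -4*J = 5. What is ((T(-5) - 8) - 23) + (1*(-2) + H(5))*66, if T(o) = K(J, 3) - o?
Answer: 1729/4 ≈ 432.25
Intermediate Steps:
J = -5/4 (J = -¼*5 = -5/4 ≈ -1.2500)
H(y) = 4 + y
K(c, Y) = Y*c (K(c, Y) = c*Y = Y*c)
T(o) = -15/4 - o (T(o) = 3*(-5/4) - o = -15/4 - o)
((T(-5) - 8) - 23) + (1*(-2) + H(5))*66 = (((-15/4 - 1*(-5)) - 8) - 23) + (1*(-2) + (4 + 5))*66 = (((-15/4 + 5) - 8) - 23) + (-2 + 9)*66 = ((5/4 - 8) - 23) + 7*66 = (-27/4 - 23) + 462 = -119/4 + 462 = 1729/4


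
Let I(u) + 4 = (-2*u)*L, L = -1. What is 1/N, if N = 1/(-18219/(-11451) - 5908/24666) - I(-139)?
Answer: 63622891/17988730323 ≈ 0.0035368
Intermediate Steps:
I(u) = -4 + 2*u (I(u) = -4 - 2*u*(-1) = -4 + 2*u)
N = 17988730323/63622891 (N = 1/(-18219/(-11451) - 5908/24666) - (-4 + 2*(-139)) = 1/(-18219*(-1/11451) - 5908*1/24666) - (-4 - 278) = 1/(6073/3817 - 2954/12333) - 1*(-282) = 1/(63622891/47075061) + 282 = 47075061/63622891 + 282 = 17988730323/63622891 ≈ 282.74)
1/N = 1/(17988730323/63622891) = 63622891/17988730323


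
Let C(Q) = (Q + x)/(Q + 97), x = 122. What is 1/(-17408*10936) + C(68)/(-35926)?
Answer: -3617696651/112849642954752 ≈ -3.2058e-5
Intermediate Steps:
C(Q) = (122 + Q)/(97 + Q) (C(Q) = (Q + 122)/(Q + 97) = (122 + Q)/(97 + Q))
1/(-17408*10936) + C(68)/(-35926) = 1/(-17408*10936) + ((122 + 68)/(97 + 68))/(-35926) = -1/17408*1/10936 + (190/165)*(-1/35926) = -1/190373888 + ((1/165)*190)*(-1/35926) = -1/190373888 + (38/33)*(-1/35926) = -1/190373888 - 19/592779 = -3617696651/112849642954752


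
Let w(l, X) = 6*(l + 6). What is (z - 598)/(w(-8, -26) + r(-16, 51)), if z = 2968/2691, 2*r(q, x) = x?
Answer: -3212500/72657 ≈ -44.215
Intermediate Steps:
r(q, x) = x/2
z = 2968/2691 (z = 2968*(1/2691) = 2968/2691 ≈ 1.1029)
w(l, X) = 36 + 6*l (w(l, X) = 6*(6 + l) = 36 + 6*l)
(z - 598)/(w(-8, -26) + r(-16, 51)) = (2968/2691 - 598)/((36 + 6*(-8)) + (½)*51) = -1606250/(2691*((36 - 48) + 51/2)) = -1606250/(2691*(-12 + 51/2)) = -1606250/(2691*27/2) = -1606250/2691*2/27 = -3212500/72657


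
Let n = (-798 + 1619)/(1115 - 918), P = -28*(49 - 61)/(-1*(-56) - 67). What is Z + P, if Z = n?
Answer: -57161/2167 ≈ -26.378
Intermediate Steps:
P = -336/11 (P = -(-336)/(56 - 67) = -(-336)/(-11) = -(-336)*(-1)/11 = -28*12/11 = -336/11 ≈ -30.545)
n = 821/197 ≈ 4.1675
Z = 821/197 ≈ 4.1675
Z + P = 821/197 - 336/11 = -57161/2167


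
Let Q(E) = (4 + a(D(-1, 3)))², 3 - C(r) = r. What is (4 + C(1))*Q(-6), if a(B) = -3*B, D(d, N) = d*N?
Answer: 1014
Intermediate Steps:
D(d, N) = N*d
C(r) = 3 - r
Q(E) = 169 (Q(E) = (4 - 9*(-1))² = (4 - 3*(-3))² = (4 + 9)² = 13² = 169)
(4 + C(1))*Q(-6) = (4 + (3 - 1*1))*169 = (4 + (3 - 1))*169 = (4 + 2)*169 = 6*169 = 1014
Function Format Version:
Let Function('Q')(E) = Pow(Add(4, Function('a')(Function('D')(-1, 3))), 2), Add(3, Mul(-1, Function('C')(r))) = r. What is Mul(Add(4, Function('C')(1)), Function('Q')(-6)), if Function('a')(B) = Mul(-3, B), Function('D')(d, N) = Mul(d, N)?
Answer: 1014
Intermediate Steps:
Function('D')(d, N) = Mul(N, d)
Function('C')(r) = Add(3, Mul(-1, r))
Function('Q')(E) = 169 (Function('Q')(E) = Pow(Add(4, Mul(-3, Mul(3, -1))), 2) = Pow(Add(4, Mul(-3, -3)), 2) = Pow(Add(4, 9), 2) = Pow(13, 2) = 169)
Mul(Add(4, Function('C')(1)), Function('Q')(-6)) = Mul(Add(4, Add(3, Mul(-1, 1))), 169) = Mul(Add(4, Add(3, -1)), 169) = Mul(Add(4, 2), 169) = Mul(6, 169) = 1014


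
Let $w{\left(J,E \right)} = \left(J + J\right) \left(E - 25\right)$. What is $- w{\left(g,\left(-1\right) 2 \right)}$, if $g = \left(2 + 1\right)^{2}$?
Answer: $486$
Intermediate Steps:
$g = 9$ ($g = 3^{2} = 9$)
$w{\left(J,E \right)} = 2 J \left(-25 + E\right)$
$- w{\left(g,\left(-1\right) 2 \right)} = - 2 \cdot 9 \left(-25 - 2\right) = - 2 \cdot 9 \left(-27\right) = \left(-1\right) \left(-486\right) = 486$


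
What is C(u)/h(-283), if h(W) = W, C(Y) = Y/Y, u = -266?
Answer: -1/283 ≈ -0.0035336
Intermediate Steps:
C(Y) = 1
C(u)/h(-283) = 1/(-283) = 1*(-1/283) = -1/283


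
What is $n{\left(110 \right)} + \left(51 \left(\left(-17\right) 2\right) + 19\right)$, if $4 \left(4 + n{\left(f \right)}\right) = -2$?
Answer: $- \frac{3439}{2} \approx -1719.5$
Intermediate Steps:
$n{\left(f \right)} = - \frac{9}{2}$ ($n{\left(f \right)} = -4 + \frac{1}{4} \left(-2\right) = -4 - \frac{1}{2} = - \frac{9}{2}$)
$n{\left(110 \right)} + \left(51 \left(\left(-17\right) 2\right) + 19\right) = - \frac{9}{2} + \left(51 \left(\left(-17\right) 2\right) + 19\right) = - \frac{9}{2} + \left(51 \left(-34\right) + 19\right) = - \frac{9}{2} + \left(-1734 + 19\right) = - \frac{9}{2} - 1715 = - \frac{3439}{2}$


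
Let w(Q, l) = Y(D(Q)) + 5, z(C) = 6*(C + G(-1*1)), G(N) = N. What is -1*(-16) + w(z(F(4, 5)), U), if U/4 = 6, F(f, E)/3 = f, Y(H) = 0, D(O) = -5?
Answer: 21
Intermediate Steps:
F(f, E) = 3*f
U = 24 (U = 4*6 = 24)
z(C) = -6 + 6*C (z(C) = 6*(C - 1*1) = 6*(C - 1) = 6*(-1 + C) = -6 + 6*C)
w(Q, l) = 5 (w(Q, l) = 0 + 5 = 5)
-1*(-16) + w(z(F(4, 5)), U) = -1*(-16) + 5 = 16 + 5 = 21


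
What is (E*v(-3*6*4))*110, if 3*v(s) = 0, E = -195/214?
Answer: 0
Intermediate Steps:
E = -195/214 (E = -195*1/214 = -195/214 ≈ -0.91121)
v(s) = 0 (v(s) = (1/3)*0 = 0)
(E*v(-3*6*4))*110 = -195/214*0*110 = 0*110 = 0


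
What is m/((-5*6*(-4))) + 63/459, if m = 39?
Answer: 943/2040 ≈ 0.46226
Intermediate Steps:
m/((-5*6*(-4))) + 63/459 = 39/((-5*6*(-4))) + 63/459 = 39/((-30*(-4))) + 63*(1/459) = 39/120 + 7/51 = 39*(1/120) + 7/51 = 13/40 + 7/51 = 943/2040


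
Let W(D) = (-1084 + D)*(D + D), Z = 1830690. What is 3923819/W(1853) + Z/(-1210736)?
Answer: -116650034969/862623369176 ≈ -0.13523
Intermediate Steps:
W(D) = 2*D*(-1084 + D) (W(D) = (-1084 + D)*(2*D) = 2*D*(-1084 + D))
3923819/W(1853) + Z/(-1210736) = 3923819/((2*1853*(-1084 + 1853))) + 1830690/(-1210736) = 3923819/((2*1853*769)) + 1830690*(-1/1210736) = 3923819/2849914 - 915345/605368 = -116650034969/862623369176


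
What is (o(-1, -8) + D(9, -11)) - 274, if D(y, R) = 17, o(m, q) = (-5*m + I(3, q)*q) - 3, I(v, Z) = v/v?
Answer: -263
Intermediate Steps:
I(v, Z) = 1
o(m, q) = -3 + q - 5*m (o(m, q) = (-5*m + 1*q) - 3 = (-5*m + q) - 3 = (q - 5*m) - 3 = -3 + q - 5*m)
(o(-1, -8) + D(9, -11)) - 274 = ((-3 - 8 - 5*(-1)) + 17) - 274 = ((-3 - 8 + 5) + 17) - 274 = (-6 + 17) - 274 = 11 - 274 = -263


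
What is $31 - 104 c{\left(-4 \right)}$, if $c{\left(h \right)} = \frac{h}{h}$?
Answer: $-73$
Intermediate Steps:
$c{\left(h \right)} = 1$
$31 - 104 c{\left(-4 \right)} = 31 - 104 = -73$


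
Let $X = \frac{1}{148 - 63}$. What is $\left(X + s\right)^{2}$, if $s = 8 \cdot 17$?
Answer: $\frac{133656721}{7225} \approx 18499.0$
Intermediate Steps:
$s = 136$
$X = \frac{1}{85} \approx 0.011765$
$\left(X + s\right)^{2} = \left(\frac{1}{85} + 136\right)^{2} = \left(\frac{11561}{85}\right)^{2} = \frac{133656721}{7225}$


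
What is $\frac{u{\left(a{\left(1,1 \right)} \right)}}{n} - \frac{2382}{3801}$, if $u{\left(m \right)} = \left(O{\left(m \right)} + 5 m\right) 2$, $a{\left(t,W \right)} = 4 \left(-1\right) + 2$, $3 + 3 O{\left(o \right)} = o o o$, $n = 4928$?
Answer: $- \frac{845885}{1337952} \approx -0.63222$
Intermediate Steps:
$O{\left(o \right)} = -1 + \frac{o^{3}}{3}$ ($O{\left(o \right)} = -1 + \frac{o o o}{3} = -1 + \frac{o^{2} o}{3} = -1 + \frac{o^{3}}{3}$)
$a{\left(t,W \right)} = -2$ ($a{\left(t,W \right)} = -4 + 2 = -2$)
$u{\left(m \right)} = -2 + 10 m + \frac{2 m^{3}}{3}$ ($u{\left(m \right)} = \left(\left(-1 + \frac{m^{3}}{3}\right) + 5 m\right) 2 = \left(-1 + 5 m + \frac{m^{3}}{3}\right) 2 = -2 + 10 m + \frac{2 m^{3}}{3}$)
$\frac{u{\left(a{\left(1,1 \right)} \right)}}{n} - \frac{2382}{3801} = \frac{-2 + 10 \left(-2\right) + \frac{2 \left(-2\right)^{3}}{3}}{4928} - \frac{2382}{3801} = \left(-2 - 20 + \frac{2}{3} \left(-8\right)\right) \frac{1}{4928} - \frac{794}{1267} = \left(-2 - 20 - \frac{16}{3}\right) \frac{1}{4928} - \frac{794}{1267} = \left(- \frac{82}{3}\right) \frac{1}{4928} - \frac{794}{1267} = - \frac{41}{7392} - \frac{794}{1267} = - \frac{845885}{1337952}$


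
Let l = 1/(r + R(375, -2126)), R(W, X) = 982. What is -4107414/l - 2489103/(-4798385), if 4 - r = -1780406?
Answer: -35109372496558845777/4798385 ≈ -7.3169e+12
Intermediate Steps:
r = 1780410 (r = 4 - 1*(-1780406) = 4 + 1780406 = 1780410)
l = 1/1781392 (l = 1/(1780410 + 982) = 1/1781392 ≈ 5.6136e-7)
-4107414/l - 2489103/(-4798385) = -4107414/1/1781392 - 2489103/(-4798385) = -4107414*1781392 - 2489103*(-1/4798385) = -7316914440288 + 2489103/4798385 = -35109372496558845777/4798385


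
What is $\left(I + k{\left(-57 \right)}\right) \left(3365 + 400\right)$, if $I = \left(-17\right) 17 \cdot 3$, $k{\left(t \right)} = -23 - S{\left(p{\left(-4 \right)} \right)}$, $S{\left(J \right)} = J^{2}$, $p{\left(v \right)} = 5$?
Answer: $-3444975$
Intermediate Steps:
$k{\left(t \right)} = -48$ ($k{\left(t \right)} = -23 - 5^{2} = -23 - 25 = -48$)
$I = -867$ ($I = \left(-289\right) 3 = -867$)
$\left(I + k{\left(-57 \right)}\right) \left(3365 + 400\right) = \left(-867 - 48\right) \left(3365 + 400\right) = \left(-915\right) 3765 = -3444975$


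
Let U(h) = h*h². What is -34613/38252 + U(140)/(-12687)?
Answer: -105402623131/485303124 ≈ -217.19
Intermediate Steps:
U(h) = h³
-34613/38252 + U(140)/(-12687) = -34613/38252 + 140³/(-12687) = -34613*1/38252 + 2744000*(-1/12687) = -34613/38252 - 2744000/12687 = -105402623131/485303124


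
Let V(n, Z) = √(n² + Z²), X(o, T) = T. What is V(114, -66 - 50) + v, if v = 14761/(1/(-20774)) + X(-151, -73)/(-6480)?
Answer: -1987059690647/6480 + 2*√6613 ≈ -3.0664e+8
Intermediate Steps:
v = -1987059690647/6480 (v = 14761/(1/(-20774)) - 73/(-6480) = 14761/(-1/20774) - 73*(-1/6480) = 14761*(-20774) + 73/6480 = -306645014 + 73/6480 = -1987059690647/6480 ≈ -3.0664e+8)
V(n, Z) = √(Z² + n²)
V(114, -66 - 50) + v = √((-66 - 50)² + 114²) - 1987059690647/6480 = √((-116)² + 12996) - 1987059690647/6480 = √(13456 + 12996) - 1987059690647/6480 = √26452 - 1987059690647/6480 = 2*√6613 - 1987059690647/6480 = -1987059690647/6480 + 2*√6613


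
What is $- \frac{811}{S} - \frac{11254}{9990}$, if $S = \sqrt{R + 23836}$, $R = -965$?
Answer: $- \frac{5627}{4995} - \frac{811 \sqrt{22871}}{22871} \approx -6.4892$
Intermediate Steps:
$S = \sqrt{22871}$ ($S = \sqrt{-965 + 23836} = \sqrt{22871} \approx 151.23$)
$- \frac{811}{S} - \frac{11254}{9990} = - \frac{811}{\sqrt{22871}} - \frac{11254}{9990} = - 811 \frac{\sqrt{22871}}{22871} - \frac{5627}{4995} = - \frac{811 \sqrt{22871}}{22871} - \frac{5627}{4995} = - \frac{5627}{4995} - \frac{811 \sqrt{22871}}{22871}$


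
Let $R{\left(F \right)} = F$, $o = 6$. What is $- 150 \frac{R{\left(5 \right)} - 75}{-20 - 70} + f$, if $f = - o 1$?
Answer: $- \frac{368}{3} \approx -122.67$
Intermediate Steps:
$f = -6$ ($f = \left(-1\right) 6 \cdot 1 = \left(-6\right) 1 = -6$)
$- 150 \frac{R{\left(5 \right)} - 75}{-20 - 70} + f = - 150 \frac{5 - 75}{-20 - 70} - 6 = - 150 \left(- \frac{70}{-90}\right) - 6 = - 150 \left(\left(-70\right) \left(- \frac{1}{90}\right)\right) - 6 = \left(-150\right) \frac{7}{9} - 6 = - \frac{350}{3} - 6 = - \frac{368}{3}$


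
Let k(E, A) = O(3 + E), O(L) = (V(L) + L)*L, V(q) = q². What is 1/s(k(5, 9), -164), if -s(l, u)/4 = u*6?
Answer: 1/3936 ≈ 0.00025406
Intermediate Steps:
O(L) = L*(L + L²) (O(L) = (L² + L)*L = (L + L²)*L = L*(L + L²))
k(E, A) = (3 + E)²*(4 + E) (k(E, A) = (3 + E)²*(1 + (3 + E)) = (3 + E)²*(4 + E))
s(l, u) = -24*u (s(l, u) = -4*u*6 = -24*u)
1/s(k(5, 9), -164) = 1/(-24*(-164)) = 1/3936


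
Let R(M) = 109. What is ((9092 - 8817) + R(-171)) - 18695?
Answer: -18311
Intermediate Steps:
((9092 - 8817) + R(-171)) - 18695 = ((9092 - 8817) + 109) - 18695 = (275 + 109) - 18695 = 384 - 18695 = -18311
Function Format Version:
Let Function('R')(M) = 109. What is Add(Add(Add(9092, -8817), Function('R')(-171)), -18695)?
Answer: -18311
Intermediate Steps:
Add(Add(Add(9092, -8817), Function('R')(-171)), -18695) = Add(Add(Add(9092, -8817), 109), -18695) = Add(Add(275, 109), -18695) = Add(384, -18695) = -18311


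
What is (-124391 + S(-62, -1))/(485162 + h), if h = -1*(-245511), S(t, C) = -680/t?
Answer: -3855781/22650863 ≈ -0.17023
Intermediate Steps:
h = 245511
(-124391 + S(-62, -1))/(485162 + h) = (-124391 - 680/(-62))/(485162 + 245511) = (-124391 - 680*(-1/62))/730673 = (-124391 + 340/31)*(1/730673) = -3855781/31*1/730673 = -3855781/22650863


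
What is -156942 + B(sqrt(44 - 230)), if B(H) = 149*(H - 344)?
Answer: -208198 + 149*I*sqrt(186) ≈ -2.082e+5 + 2032.1*I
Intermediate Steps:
B(H) = -51256 + 149*H (B(H) = 149*(-344 + H) = -51256 + 149*H)
-156942 + B(sqrt(44 - 230)) = -156942 + (-51256 + 149*sqrt(44 - 230)) = -156942 + (-51256 + 149*sqrt(-186)) = -156942 + (-51256 + 149*(I*sqrt(186))) = -156942 + (-51256 + 149*I*sqrt(186)) = -208198 + 149*I*sqrt(186)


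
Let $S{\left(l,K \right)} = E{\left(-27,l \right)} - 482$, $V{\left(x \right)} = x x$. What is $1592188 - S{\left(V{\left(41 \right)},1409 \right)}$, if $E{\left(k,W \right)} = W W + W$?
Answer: $-1234772$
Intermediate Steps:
$E{\left(k,W \right)} = W + W^{2}$ ($E{\left(k,W \right)} = W^{2} + W = W + W^{2}$)
$V{\left(x \right)} = x^{2}$
$S{\left(l,K \right)} = -482 + l \left(1 + l\right)$ ($S{\left(l,K \right)} = l \left(1 + l\right) - 482 = -482 + l \left(1 + l\right)$)
$1592188 - S{\left(V{\left(41 \right)},1409 \right)} = 1592188 - \left(-482 + 41^{2} \left(1 + 41^{2}\right)\right) = 1592188 - \left(-482 + 1681 \left(1 + 1681\right)\right) = 1592188 - \left(-482 + 1681 \cdot 1682\right) = 1592188 - \left(-482 + 2827442\right) = 1592188 - 2826960 = -1234772$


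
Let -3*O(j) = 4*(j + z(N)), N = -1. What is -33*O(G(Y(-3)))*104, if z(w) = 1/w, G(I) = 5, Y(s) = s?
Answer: 18304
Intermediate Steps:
O(j) = 4/3 - 4*j/3 (O(j) = -4*(j + 1/(-1))/3 = -4*(j - 1)/3 = -4*(-1 + j)/3 = -(-4 + 4*j)/3 = 4/3 - 4*j/3)
-33*O(G(Y(-3)))*104 = -33*(4/3 - 4/3*5)*104 = -33*(4/3 - 20/3)*104 = -33*(-16/3)*104 = 176*104 = 18304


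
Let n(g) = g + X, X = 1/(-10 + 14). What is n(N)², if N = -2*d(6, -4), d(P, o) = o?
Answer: 1089/16 ≈ 68.063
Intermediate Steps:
N = 8 (N = -2*(-4) = 8)
X = ¼ (X = 1/4 = ¼ ≈ 0.25000)
n(g) = ¼ + g (n(g) = g + ¼ = ¼ + g)
n(N)² = (¼ + 8)² = (33/4)² = 1089/16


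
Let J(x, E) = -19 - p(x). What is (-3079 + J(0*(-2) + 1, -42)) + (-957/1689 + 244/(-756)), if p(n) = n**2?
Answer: -329849927/106407 ≈ -3099.9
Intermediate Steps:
J(x, E) = -19 - x**2
(-3079 + J(0*(-2) + 1, -42)) + (-957/1689 + 244/(-756)) = (-3079 + (-19 - (0*(-2) + 1)**2)) + (-957/1689 + 244/(-756)) = (-3079 + (-19 - (0 + 1)**2)) + (-957*1/1689 + 244*(-1/756)) = (-3079 + (-19 - 1*1**2)) + (-319/563 - 61/189) = (-3079 + (-19 - 1*1)) - 94634/106407 = (-3079 + (-19 - 1)) - 94634/106407 = (-3079 - 20) - 94634/106407 = -3099 - 94634/106407 = -329849927/106407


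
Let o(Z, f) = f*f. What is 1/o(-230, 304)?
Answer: 1/92416 ≈ 1.0821e-5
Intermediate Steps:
o(Z, f) = f²
1/o(-230, 304) = 1/(304²) = 1/92416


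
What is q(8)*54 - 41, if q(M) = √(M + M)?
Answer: 175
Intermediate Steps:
q(M) = √2*√M (q(M) = √(2*M) = √2*√M)
q(8)*54 - 41 = (√2*√8)*54 - 41 = (√2*(2*√2))*54 - 41 = 4*54 - 41 = 216 - 41 = 175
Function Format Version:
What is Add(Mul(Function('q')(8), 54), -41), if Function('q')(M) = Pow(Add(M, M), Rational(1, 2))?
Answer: 175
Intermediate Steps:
Function('q')(M) = Mul(Pow(2, Rational(1, 2)), Pow(M, Rational(1, 2))) (Function('q')(M) = Pow(Mul(2, M), Rational(1, 2)) = Mul(Pow(2, Rational(1, 2)), Pow(M, Rational(1, 2))))
Add(Mul(Function('q')(8), 54), -41) = Add(Mul(Mul(Pow(2, Rational(1, 2)), Pow(8, Rational(1, 2))), 54), -41) = Add(Mul(Mul(Pow(2, Rational(1, 2)), Mul(2, Pow(2, Rational(1, 2)))), 54), -41) = Add(Mul(4, 54), -41) = Add(216, -41) = 175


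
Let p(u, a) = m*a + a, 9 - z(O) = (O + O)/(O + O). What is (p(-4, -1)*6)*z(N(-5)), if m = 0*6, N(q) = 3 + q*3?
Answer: -48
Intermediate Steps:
N(q) = 3 + 3*q
z(O) = 8 (z(O) = 9 - (O + O)/(O + O) = 9 - 2*O/(2*O) = 9 - 2*O*1/(2*O) = 9 - 1*1 = 9 - 1 = 8)
m = 0
p(u, a) = a (p(u, a) = 0*a + a = 0 + a = a)
(p(-4, -1)*6)*z(N(-5)) = -1*6*8 = -6*8 = -48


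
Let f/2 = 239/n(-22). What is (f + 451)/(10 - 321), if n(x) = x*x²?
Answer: -2400885/1655764 ≈ -1.4500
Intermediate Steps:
n(x) = x³
f = -239/5324 (f = 2*(239/((-22)³)) = 2*(239/(-10648)) = 2*(239*(-1/10648)) = 2*(-239/10648) = -239/5324 ≈ -0.044891)
(f + 451)/(10 - 321) = (-239/5324 + 451)/(10 - 321) = (2400885/5324)/(-311) = (2400885/5324)*(-1/311) = -2400885/1655764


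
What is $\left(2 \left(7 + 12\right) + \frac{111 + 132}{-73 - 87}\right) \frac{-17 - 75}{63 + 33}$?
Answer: $- \frac{134251}{3840} \approx -34.961$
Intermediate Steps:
$\left(2 \left(7 + 12\right) + \frac{111 + 132}{-73 - 87}\right) \frac{-17 - 75}{63 + 33} = \left(2 \cdot 19 + \frac{243}{-160}\right) \left(- \frac{92}{96}\right) = \left(38 + 243 \left(- \frac{1}{160}\right)\right) \left(\left(-92\right) \frac{1}{96}\right) = \left(38 - \frac{243}{160}\right) \left(- \frac{23}{24}\right) = \frac{5837}{160} \left(- \frac{23}{24}\right) = - \frac{134251}{3840}$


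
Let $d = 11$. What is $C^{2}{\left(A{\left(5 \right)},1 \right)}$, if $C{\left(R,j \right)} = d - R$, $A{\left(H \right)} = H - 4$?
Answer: $100$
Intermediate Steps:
$A{\left(H \right)} = -4 + H$ ($A{\left(H \right)} = H - 4 = -4 + H$)
$C{\left(R,j \right)} = 11 - R$
$C^{2}{\left(A{\left(5 \right)},1 \right)} = \left(11 - \left(-4 + 5\right)\right)^{2} = \left(11 - 1\right)^{2} = 10^{2} = 100$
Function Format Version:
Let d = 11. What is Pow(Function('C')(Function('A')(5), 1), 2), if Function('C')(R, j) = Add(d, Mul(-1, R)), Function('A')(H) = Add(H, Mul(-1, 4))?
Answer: 100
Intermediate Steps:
Function('A')(H) = Add(-4, H) (Function('A')(H) = Add(H, -4) = Add(-4, H))
Function('C')(R, j) = Add(11, Mul(-1, R))
Pow(Function('C')(Function('A')(5), 1), 2) = Pow(Add(11, Mul(-1, Add(-4, 5))), 2) = Pow(Add(11, Mul(-1, 1)), 2) = Pow(Add(11, -1), 2) = Pow(10, 2) = 100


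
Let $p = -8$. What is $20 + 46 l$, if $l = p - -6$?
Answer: $-72$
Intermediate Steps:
$l = -2$ ($l = -8 - -6 = -8 + 6 = -2$)
$20 + 46 l = 20 + 46 \left(-2\right) = 20 - 92 = -72$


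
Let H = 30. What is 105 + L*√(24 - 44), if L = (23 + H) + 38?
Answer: 105 + 182*I*√5 ≈ 105.0 + 406.96*I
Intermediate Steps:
L = 91 (L = (23 + 30) + 38 = 53 + 38 = 91)
105 + L*√(24 - 44) = 105 + 91*√(24 - 44) = 105 + 91*√(-20) = 105 + 91*(2*I*√5) = 105 + 182*I*√5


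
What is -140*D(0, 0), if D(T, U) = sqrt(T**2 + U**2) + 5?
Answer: -700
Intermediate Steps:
D(T, U) = 5 + sqrt(T**2 + U**2)
-140*D(0, 0) = -140*(5 + sqrt(0**2 + 0**2)) = -140*(5 + sqrt(0 + 0)) = -140*(5 + sqrt(0)) = -140*(5 + 0) = -140*5 = -700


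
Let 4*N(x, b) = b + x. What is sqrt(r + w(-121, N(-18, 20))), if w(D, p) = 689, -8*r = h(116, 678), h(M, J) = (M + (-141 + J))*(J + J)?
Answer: I*sqrt(439978)/2 ≈ 331.65*I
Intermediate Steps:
h(M, J) = 2*J*(-141 + J + M) (h(M, J) = (-141 + J + M)*(2*J) = 2*J*(-141 + J + M))
r = -221367/2 (r = -678*(-141 + 678 + 116)/4 = -678*653/4 = -1/8*885468 = -221367/2 ≈ -1.1068e+5)
N(x, b) = b/4 + x/4 (N(x, b) = (b + x)/4 = b/4 + x/4)
sqrt(r + w(-121, N(-18, 20))) = sqrt(-221367/2 + 689) = sqrt(-219989/2) = I*sqrt(439978)/2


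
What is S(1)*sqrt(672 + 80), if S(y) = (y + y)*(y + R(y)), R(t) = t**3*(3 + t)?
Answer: 40*sqrt(47) ≈ 274.23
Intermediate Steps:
S(y) = 2*y*(y + y**3*(3 + y)) (S(y) = (y + y)*(y + y**3*(3 + y)) = (2*y)*(y + y**3*(3 + y)) = 2*y*(y + y**3*(3 + y)))
S(1)*sqrt(672 + 80) = (2*1**2*(1 + 1**2*(3 + 1)))*sqrt(672 + 80) = (2*1*(1 + 1*4))*sqrt(752) = (2*1*(1 + 4))*(4*sqrt(47)) = (2*1*5)*(4*sqrt(47)) = 10*(4*sqrt(47)) = 40*sqrt(47)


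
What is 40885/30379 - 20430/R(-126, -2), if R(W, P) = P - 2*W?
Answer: -3590716/44675 ≈ -80.374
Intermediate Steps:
40885/30379 - 20430/R(-126, -2) = 40885/30379 - 20430/(-2 - 2*(-126)) = 40885*(1/30379) - 20430/(-2 + 252) = 2405/1787 - 20430/250 = 2405/1787 - 20430*1/250 = 2405/1787 - 2043/25 = -3590716/44675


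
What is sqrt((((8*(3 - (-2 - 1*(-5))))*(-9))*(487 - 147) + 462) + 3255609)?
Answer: sqrt(3256071) ≈ 1804.5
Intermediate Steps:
sqrt((((8*(3 - (-2 - 1*(-5))))*(-9))*(487 - 147) + 462) + 3255609) = sqrt((((8*(3 - (-2 + 5)))*(-9))*340 + 462) + 3255609) = sqrt((((8*(3 - 1*3))*(-9))*340 + 462) + 3255609) = sqrt((((8*(3 - 3))*(-9))*340 + 462) + 3255609) = sqrt((((8*0)*(-9))*340 + 462) + 3255609) = sqrt(((0*(-9))*340 + 462) + 3255609) = sqrt((0*340 + 462) + 3255609) = sqrt((0 + 462) + 3255609) = sqrt(462 + 3255609) = sqrt(3256071)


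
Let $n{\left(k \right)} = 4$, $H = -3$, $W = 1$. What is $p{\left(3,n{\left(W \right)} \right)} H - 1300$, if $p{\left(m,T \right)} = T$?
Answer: $-1312$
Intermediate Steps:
$p{\left(3,n{\left(W \right)} \right)} H - 1300 = 4 \left(-3\right) - 1300 = -12 - 1300 = -1312$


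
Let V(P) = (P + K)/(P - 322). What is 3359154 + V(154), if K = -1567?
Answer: 188113095/56 ≈ 3.3592e+6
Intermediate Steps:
V(P) = (-1567 + P)/(-322 + P) (V(P) = (P - 1567)/(P - 322) = (-1567 + P)/(-322 + P))
3359154 + V(154) = 3359154 + (-1567 + 154)/(-322 + 154) = 3359154 - 1413/(-168) = 3359154 - 1/168*(-1413) = 3359154 + 471/56 = 188113095/56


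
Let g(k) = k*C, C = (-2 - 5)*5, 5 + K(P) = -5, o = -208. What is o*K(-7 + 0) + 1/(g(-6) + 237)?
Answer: 929761/447 ≈ 2080.0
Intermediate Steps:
K(P) = -10 (K(P) = -5 - 5 = -10)
C = -35 (C = -7*5 = -35)
g(k) = -35*k (g(k) = k*(-35) = -35*k)
o*K(-7 + 0) + 1/(g(-6) + 237) = -208*(-10) + 1/(-35*(-6) + 237) = 2080 + 1/(210 + 237) = 2080 + 1/447 = 929761/447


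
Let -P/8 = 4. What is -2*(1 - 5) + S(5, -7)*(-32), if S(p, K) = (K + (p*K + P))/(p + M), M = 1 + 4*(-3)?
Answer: -1160/3 ≈ -386.67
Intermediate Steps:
P = -32 (P = -8*4 = -32)
M = -11 (M = 1 - 12 = -11)
S(p, K) = (-32 + K + K*p)/(-11 + p) (S(p, K) = (K + (p*K - 32))/(p - 11) = (K + (K*p - 32))/(-11 + p) = (K + (-32 + K*p))/(-11 + p) = (-32 + K + K*p)/(-11 + p))
-2*(1 - 5) + S(5, -7)*(-32) = -2*(1 - 5) + ((-32 - 7 - 7*5)/(-11 + 5))*(-32) = -2*(-4) + ((-32 - 7 - 35)/(-6))*(-32) = 8 - ⅙*(-74)*(-32) = 8 + (37/3)*(-32) = 8 - 1184/3 = -1160/3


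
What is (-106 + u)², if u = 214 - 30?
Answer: 6084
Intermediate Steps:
u = 184
(-106 + u)² = (-106 + 184)² = 78² = 6084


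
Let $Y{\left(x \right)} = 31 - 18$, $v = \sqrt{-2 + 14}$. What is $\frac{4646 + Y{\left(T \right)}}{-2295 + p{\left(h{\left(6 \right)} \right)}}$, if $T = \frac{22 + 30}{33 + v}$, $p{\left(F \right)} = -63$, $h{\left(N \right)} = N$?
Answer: $- \frac{1553}{786} \approx -1.9758$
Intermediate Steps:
$v = 2 \sqrt{3}$ ($v = \sqrt{12} = 2 \sqrt{3} \approx 3.4641$)
$T = \frac{52}{33 + 2 \sqrt{3}}$ ($T = \frac{22 + 30}{33 + 2 \sqrt{3}} = \frac{52}{33 + 2 \sqrt{3}} \approx 1.4261$)
$Y{\left(x \right)} = 13$ ($Y{\left(x \right)} = 31 - 18 = 13$)
$\frac{4646 + Y{\left(T \right)}}{-2295 + p{\left(h{\left(6 \right)} \right)}} = \frac{4646 + 13}{-2295 - 63} = \frac{4659}{-2358} = 4659 \left(- \frac{1}{2358}\right) = - \frac{1553}{786}$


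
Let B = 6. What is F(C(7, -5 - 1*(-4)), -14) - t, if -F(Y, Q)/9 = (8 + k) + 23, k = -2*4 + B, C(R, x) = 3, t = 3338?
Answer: -3599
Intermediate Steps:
k = -2 (k = -2*4 + 6 = -8 + 6 = -2)
F(Y, Q) = -261 (F(Y, Q) = -9*((8 - 2) + 23) = -9*(6 + 23) = -9*29 = -261)
F(C(7, -5 - 1*(-4)), -14) - t = -261 - 1*3338 = -261 - 3338 = -3599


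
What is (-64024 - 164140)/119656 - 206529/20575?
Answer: -7351727081/615480550 ≈ -11.945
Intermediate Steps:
(-64024 - 164140)/119656 - 206529/20575 = -228164*1/119656 - 206529*1/20575 = -57041/29914 - 206529/20575 = -7351727081/615480550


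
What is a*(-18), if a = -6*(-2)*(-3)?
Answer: 648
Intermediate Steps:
a = -36 (a = 12*(-3) = -36)
a*(-18) = -36*(-18) = 648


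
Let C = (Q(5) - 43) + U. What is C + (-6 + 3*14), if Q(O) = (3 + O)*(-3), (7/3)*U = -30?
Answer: -307/7 ≈ -43.857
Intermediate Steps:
U = -90/7 (U = (3/7)*(-30) = -90/7 ≈ -12.857)
Q(O) = -9 - 3*O
C = -559/7 (C = ((-9 - 3*5) - 43) - 90/7 = ((-9 - 15) - 43) - 90/7 = (-24 - 43) - 90/7 = -67 - 90/7 = -559/7 ≈ -79.857)
C + (-6 + 3*14) = -559/7 + (-6 + 3*14) = -559/7 + (-6 + 42) = -559/7 + 36 = -307/7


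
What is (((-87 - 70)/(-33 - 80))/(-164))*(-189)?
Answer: 29673/18532 ≈ 1.6012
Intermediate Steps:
(((-87 - 70)/(-33 - 80))/(-164))*(-189) = -(-157)/(164*(-113))*(-189) = -(-157)*(-1)/(164*113)*(-189) = -1/164*157/113*(-189) = -157/18532*(-189) = 29673/18532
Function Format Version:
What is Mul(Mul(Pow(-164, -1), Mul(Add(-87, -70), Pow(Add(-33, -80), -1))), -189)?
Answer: Rational(29673, 18532) ≈ 1.6012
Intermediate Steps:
Mul(Mul(Pow(-164, -1), Mul(Add(-87, -70), Pow(Add(-33, -80), -1))), -189) = Mul(Mul(Rational(-1, 164), Mul(-157, Pow(-113, -1))), -189) = Mul(Mul(Rational(-1, 164), Mul(-157, Rational(-1, 113))), -189) = Mul(Mul(Rational(-1, 164), Rational(157, 113)), -189) = Mul(Rational(-157, 18532), -189) = Rational(29673, 18532)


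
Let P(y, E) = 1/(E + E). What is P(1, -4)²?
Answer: 1/64 ≈ 0.015625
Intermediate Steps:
P(y, E) = 1/(2*E)
P(1, -4)² = ((½)/(-4))² = ((½)*(-¼))² = (-⅛)² = 1/64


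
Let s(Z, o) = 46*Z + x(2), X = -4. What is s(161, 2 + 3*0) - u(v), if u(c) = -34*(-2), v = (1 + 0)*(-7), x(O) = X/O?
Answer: 7336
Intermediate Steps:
x(O) = -4/O
v = -7 (v = 1*(-7) = -7)
u(c) = 68
s(Z, o) = -2 + 46*Z (s(Z, o) = 46*Z - 4/2 = 46*Z - 4*½ = 46*Z - 2 = -2 + 46*Z)
s(161, 2 + 3*0) - u(v) = (-2 + 46*161) - 1*68 = (-2 + 7406) - 68 = 7404 - 68 = 7336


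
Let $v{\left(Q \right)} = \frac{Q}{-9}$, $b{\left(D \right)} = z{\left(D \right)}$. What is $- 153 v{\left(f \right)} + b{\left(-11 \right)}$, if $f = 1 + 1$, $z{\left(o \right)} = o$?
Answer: $23$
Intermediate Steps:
$b{\left(D \right)} = D$
$f = 2$
$v{\left(Q \right)} = - \frac{Q}{9}$ ($v{\left(Q \right)} = Q \left(- \frac{1}{9}\right) = - \frac{Q}{9}$)
$- 153 v{\left(f \right)} + b{\left(-11 \right)} = - 153 \left(\left(- \frac{1}{9}\right) 2\right) - 11 = \left(-153\right) \left(- \frac{2}{9}\right) - 11 = 34 - 11 = 23$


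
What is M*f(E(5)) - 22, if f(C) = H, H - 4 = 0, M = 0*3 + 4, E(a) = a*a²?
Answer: -6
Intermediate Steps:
E(a) = a³
M = 4 (M = 0 + 4 = 4)
H = 4 (H = 4 + 0 = 4)
f(C) = 4
M*f(E(5)) - 22 = 4*4 - 22 = 16 - 22 = -6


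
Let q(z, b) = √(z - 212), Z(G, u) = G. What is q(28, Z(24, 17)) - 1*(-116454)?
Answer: 116454 + 2*I*√46 ≈ 1.1645e+5 + 13.565*I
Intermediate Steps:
q(z, b) = √(-212 + z)
q(28, Z(24, 17)) - 1*(-116454) = √(-212 + 28) - 1*(-116454) = √(-184) + 116454 = 2*I*√46 + 116454 = 116454 + 2*I*√46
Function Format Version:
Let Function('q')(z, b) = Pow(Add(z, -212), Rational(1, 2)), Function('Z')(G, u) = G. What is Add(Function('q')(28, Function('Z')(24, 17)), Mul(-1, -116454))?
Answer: Add(116454, Mul(2, I, Pow(46, Rational(1, 2)))) ≈ Add(1.1645e+5, Mul(13.565, I))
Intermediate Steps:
Function('q')(z, b) = Pow(Add(-212, z), Rational(1, 2))
Add(Function('q')(28, Function('Z')(24, 17)), Mul(-1, -116454)) = Add(Pow(Add(-212, 28), Rational(1, 2)), Mul(-1, -116454)) = Add(Pow(-184, Rational(1, 2)), 116454) = Add(Mul(2, I, Pow(46, Rational(1, 2))), 116454) = Add(116454, Mul(2, I, Pow(46, Rational(1, 2))))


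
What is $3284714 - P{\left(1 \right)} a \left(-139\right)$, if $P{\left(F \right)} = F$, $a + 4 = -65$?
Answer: $3275123$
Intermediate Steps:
$a = -69$ ($a = -4 - 65 = -69$)
$3284714 - P{\left(1 \right)} a \left(-139\right) = 3284714 - 1 \left(-69\right) \left(-139\right) = 3284714 - \left(-69\right) \left(-139\right) = 3284714 - 9591 = 3275123$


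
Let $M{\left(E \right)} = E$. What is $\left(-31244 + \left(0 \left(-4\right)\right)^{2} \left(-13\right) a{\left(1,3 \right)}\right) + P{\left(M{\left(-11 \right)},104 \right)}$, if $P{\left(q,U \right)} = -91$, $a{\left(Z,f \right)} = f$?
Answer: $-31335$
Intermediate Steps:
$\left(-31244 + \left(0 \left(-4\right)\right)^{2} \left(-13\right) a{\left(1,3 \right)}\right) + P{\left(M{\left(-11 \right)},104 \right)} = \left(-31244 + \left(0 \left(-4\right)\right)^{2} \left(-13\right) 3\right) - 91 = \left(-31244 + 0^{2} \left(-13\right) 3\right) - 91 = \left(-31244 + 0 \left(-13\right) 3\right) - 91 = \left(-31244 + 0 \cdot 3\right) - 91 = \left(-31244 + 0\right) - 91 = -31244 - 91 = -31335$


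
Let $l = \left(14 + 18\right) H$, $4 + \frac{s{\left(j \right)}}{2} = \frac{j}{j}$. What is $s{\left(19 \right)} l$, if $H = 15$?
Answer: $-2880$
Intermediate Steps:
$s{\left(j \right)} = -6$ ($s{\left(j \right)} = -8 + 2 \frac{j}{j} = -8 + 2 \cdot 1 = -8 + 2 = -6$)
$l = 480$ ($l = \left(14 + 18\right) 15 = 32 \cdot 15 = 480$)
$s{\left(19 \right)} l = \left(-6\right) 480 = -2880$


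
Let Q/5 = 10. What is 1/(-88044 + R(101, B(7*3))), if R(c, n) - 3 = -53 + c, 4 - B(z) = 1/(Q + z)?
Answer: -1/87993 ≈ -1.1365e-5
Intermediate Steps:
Q = 50 (Q = 5*10 = 50)
B(z) = 4 - 1/(50 + z)
R(c, n) = -50 + c (R(c, n) = 3 + (-53 + c) = -50 + c)
1/(-88044 + R(101, B(7*3))) = 1/(-88044 + (-50 + 101)) = 1/(-88044 + 51) = 1/(-87993) = -1/87993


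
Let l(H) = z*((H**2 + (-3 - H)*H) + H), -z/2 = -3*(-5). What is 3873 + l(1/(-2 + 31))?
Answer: 112377/29 ≈ 3875.1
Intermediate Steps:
z = -30 (z = -(-6)*(-5) = -2*15 = -30)
l(H) = -30*H - 30*H**2 - 30*H*(-3 - H) (l(H) = -30*((H**2 + (-3 - H)*H) + H) = -30*((H**2 + H*(-3 - H)) + H) = -30*(H + H**2 + H*(-3 - H)) = -30*H - 30*H**2 - 30*H*(-3 - H))
3873 + l(1/(-2 + 31)) = 3873 + 60/(-2 + 31) = 3873 + 60/29 = 112377/29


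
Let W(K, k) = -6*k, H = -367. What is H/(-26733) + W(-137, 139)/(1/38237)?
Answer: -852506226947/26733 ≈ -3.1890e+7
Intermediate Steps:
H/(-26733) + W(-137, 139)/(1/38237) = -367/(-26733) + (-6*139)/(1/38237) = -367*(-1/26733) - 834/1/38237 = 367/26733 - 834*38237 = 367/26733 - 31889658 = -852506226947/26733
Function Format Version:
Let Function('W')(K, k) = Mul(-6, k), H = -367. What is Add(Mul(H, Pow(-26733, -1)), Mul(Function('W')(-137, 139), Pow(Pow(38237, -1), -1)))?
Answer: Rational(-852506226947, 26733) ≈ -3.1890e+7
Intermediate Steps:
Add(Mul(H, Pow(-26733, -1)), Mul(Function('W')(-137, 139), Pow(Pow(38237, -1), -1))) = Add(Mul(-367, Pow(-26733, -1)), Mul(Mul(-6, 139), Pow(Pow(38237, -1), -1))) = Add(Mul(-367, Rational(-1, 26733)), Mul(-834, Pow(Rational(1, 38237), -1))) = Add(Rational(367, 26733), Mul(-834, 38237)) = Add(Rational(367, 26733), -31889658) = Rational(-852506226947, 26733)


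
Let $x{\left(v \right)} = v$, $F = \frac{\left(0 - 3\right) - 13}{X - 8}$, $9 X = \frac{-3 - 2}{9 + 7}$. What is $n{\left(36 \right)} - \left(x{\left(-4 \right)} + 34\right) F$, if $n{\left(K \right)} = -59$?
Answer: $- \frac{137383}{1157} \approx -118.74$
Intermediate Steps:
$X = - \frac{5}{144}$ ($X = \frac{\left(-3 - 2\right) \frac{1}{9 + 7}}{9} = \frac{\left(-5\right) \frac{1}{16}}{9} = \frac{1}{9} \left(- \frac{5}{16}\right) = - \frac{5}{144} \approx -0.034722$)
$F = \frac{2304}{1157}$ ($F = \frac{\left(0 - 3\right) - 13}{- \frac{5}{144} - 8} = \frac{-3 - 13}{- \frac{1157}{144}} = \left(-16\right) \left(- \frac{144}{1157}\right) = \frac{2304}{1157} \approx 1.9914$)
$n{\left(36 \right)} - \left(x{\left(-4 \right)} + 34\right) F = -59 - \left(-4 + 34\right) \frac{2304}{1157} = -59 - 30 \cdot \frac{2304}{1157} = -59 - \frac{69120}{1157} = - \frac{137383}{1157}$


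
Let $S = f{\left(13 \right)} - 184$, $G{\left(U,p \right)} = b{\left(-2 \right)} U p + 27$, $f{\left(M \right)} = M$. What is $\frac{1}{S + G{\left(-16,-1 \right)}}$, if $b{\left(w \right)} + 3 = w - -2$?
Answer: $- \frac{1}{192} \approx -0.0052083$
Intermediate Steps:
$b{\left(w \right)} = -1 + w$ ($b{\left(w \right)} = -3 + \left(w - -2\right) = -3 + \left(w + 2\right) = -3 + \left(2 + w\right) = -1 + w$)
$G{\left(U,p \right)} = 27 - 3 U p$ ($G{\left(U,p \right)} = \left(-1 - 2\right) U p + 27 = - 3 U p + 27 = 27 - 3 U p$)
$S = -171$ ($S = 13 - 184 = -171$)
$\frac{1}{S + G{\left(-16,-1 \right)}} = \frac{1}{-171 + \left(27 - \left(-48\right) \left(-1\right)\right)} = \frac{1}{-171 + \left(27 - 48\right)} = \frac{1}{-171 - 21} = \frac{1}{-192} = - \frac{1}{192}$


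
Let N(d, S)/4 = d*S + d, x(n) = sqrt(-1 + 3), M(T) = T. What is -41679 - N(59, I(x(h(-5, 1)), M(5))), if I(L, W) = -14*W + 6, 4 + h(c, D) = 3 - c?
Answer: -26811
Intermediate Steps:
h(c, D) = -1 - c (h(c, D) = -4 + (3 - c) = -1 - c)
x(n) = sqrt(2)
I(L, W) = 6 - 14*W
N(d, S) = 4*d + 4*S*d (N(d, S) = 4*(d*S + d) = 4*(S*d + d) = 4*(d + S*d) = 4*d + 4*S*d)
-41679 - N(59, I(x(h(-5, 1)), M(5))) = -41679 - 4*59*(1 + (6 - 14*5)) = -41679 - 4*59*(1 + (6 - 70)) = -41679 - 4*59*(1 - 64) = -41679 - 4*59*(-63) = -41679 - 1*(-14868) = -41679 + 14868 = -26811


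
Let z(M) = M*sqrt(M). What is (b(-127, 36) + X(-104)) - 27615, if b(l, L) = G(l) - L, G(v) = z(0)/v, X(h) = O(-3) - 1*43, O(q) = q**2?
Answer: -27685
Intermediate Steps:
z(M) = M**(3/2)
X(h) = -34 (X(h) = (-3)**2 - 1*43 = 9 - 43 = -34)
G(v) = 0 (G(v) = 0**(3/2)/v = 0/v = 0)
b(l, L) = -L (b(l, L) = 0 - L = -L)
(b(-127, 36) + X(-104)) - 27615 = (-1*36 - 34) - 27615 = (-36 - 34) - 27615 = -70 - 27615 = -27685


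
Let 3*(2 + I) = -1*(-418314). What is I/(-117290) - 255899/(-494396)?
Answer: -2780157639/4141979060 ≈ -0.67122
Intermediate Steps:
I = 139436 (I = -2 + (-1*(-418314))/3 = -2 + (⅓)*418314 = -2 + 139438 = 139436)
I/(-117290) - 255899/(-494396) = 139436/(-117290) - 255899/(-494396) = 139436*(-1/117290) - 255899*(-1/494396) = -69718/58645 + 36557/70628 = -2780157639/4141979060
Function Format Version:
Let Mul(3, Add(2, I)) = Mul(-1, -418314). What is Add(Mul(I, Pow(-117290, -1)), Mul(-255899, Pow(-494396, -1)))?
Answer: Rational(-2780157639, 4141979060) ≈ -0.67122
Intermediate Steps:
I = 139436 (I = Add(-2, Mul(Rational(1, 3), Mul(-1, -418314))) = Add(-2, Mul(Rational(1, 3), 418314)) = Add(-2, 139438) = 139436)
Add(Mul(I, Pow(-117290, -1)), Mul(-255899, Pow(-494396, -1))) = Add(Mul(139436, Pow(-117290, -1)), Mul(-255899, Pow(-494396, -1))) = Add(Mul(139436, Rational(-1, 117290)), Mul(-255899, Rational(-1, 494396))) = Add(Rational(-69718, 58645), Rational(36557, 70628)) = Rational(-2780157639, 4141979060)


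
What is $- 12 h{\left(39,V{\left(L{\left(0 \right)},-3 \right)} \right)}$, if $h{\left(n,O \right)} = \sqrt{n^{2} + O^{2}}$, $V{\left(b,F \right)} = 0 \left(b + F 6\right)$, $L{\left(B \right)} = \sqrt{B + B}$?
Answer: $-468$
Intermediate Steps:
$L{\left(B \right)} = \sqrt{2} \sqrt{B}$ ($L{\left(B \right)} = \sqrt{2 B} = \sqrt{2} \sqrt{B}$)
$V{\left(b,F \right)} = 0$ ($V{\left(b,F \right)} = 0 \left(b + 6 F\right) = 0$)
$h{\left(n,O \right)} = \sqrt{O^{2} + n^{2}}$
$- 12 h{\left(39,V{\left(L{\left(0 \right)},-3 \right)} \right)} = - 12 \sqrt{0^{2} + 39^{2}} = - 12 \sqrt{0 + 1521} = - 12 \sqrt{1521} = \left(-12\right) 39 = -468$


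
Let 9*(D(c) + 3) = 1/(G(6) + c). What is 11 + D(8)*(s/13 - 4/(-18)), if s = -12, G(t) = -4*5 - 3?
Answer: 207037/15795 ≈ 13.108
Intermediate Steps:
G(t) = -23 (G(t) = -20 - 3 = -23)
D(c) = -3 + 1/(9*(-23 + c))
11 + D(8)*(s/13 - 4/(-18)) = 11 + ((622 - 27*8)/(9*(-23 + 8)))*(-12/13 - 4/(-18)) = 11 + ((⅑)*(622 - 216)/(-15))*(-12*1/13 - 4*(-1/18)) = 11 + ((⅑)*(-1/15)*406)*(-12/13 + 2/9) = 11 - 406/135*(-82/117) = 11 + 33292/15795 = 207037/15795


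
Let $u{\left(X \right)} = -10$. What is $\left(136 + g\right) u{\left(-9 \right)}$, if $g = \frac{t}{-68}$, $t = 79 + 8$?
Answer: $- \frac{45805}{34} \approx -1347.2$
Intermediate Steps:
$t = 87$
$g = - \frac{87}{68}$ ($g = \frac{87}{-68} = 87 \left(- \frac{1}{68}\right) = - \frac{87}{68} \approx -1.2794$)
$\left(136 + g\right) u{\left(-9 \right)} = \left(136 - \frac{87}{68}\right) \left(-10\right) = \frac{9161}{68} \left(-10\right) = - \frac{45805}{34}$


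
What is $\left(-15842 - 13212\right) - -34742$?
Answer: $5688$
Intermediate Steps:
$\left(-15842 - 13212\right) - -34742 = -29054 + 34742 = 5688$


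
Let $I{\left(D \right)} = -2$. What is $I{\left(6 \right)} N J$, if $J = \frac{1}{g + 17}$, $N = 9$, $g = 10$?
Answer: $- \frac{2}{3} \approx -0.66667$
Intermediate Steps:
$J = \frac{1}{27}$ ($J = \frac{1}{10 + 17} = \frac{1}{27} \approx 0.037037$)
$I{\left(6 \right)} N J = \left(-2\right) 9 \cdot \frac{1}{27} = \left(-18\right) \frac{1}{27} = - \frac{2}{3}$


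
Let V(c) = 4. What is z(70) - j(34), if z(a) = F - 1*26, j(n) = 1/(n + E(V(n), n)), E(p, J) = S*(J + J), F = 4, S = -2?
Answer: -2243/102 ≈ -21.990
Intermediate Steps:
E(p, J) = -4*J (E(p, J) = -2*(J + J) = -4*J)
j(n) = -1/(3*n) (j(n) = 1/(n - 4*n) = 1/(-3*n) = -1/(3*n))
z(a) = -22 (z(a) = 4 - 1*26 = 4 - 26 = -22)
z(70) - j(34) = -22 - (-1)/(3*34) = -22 - 1*(-1/102) = -22 + 1/102 = -2243/102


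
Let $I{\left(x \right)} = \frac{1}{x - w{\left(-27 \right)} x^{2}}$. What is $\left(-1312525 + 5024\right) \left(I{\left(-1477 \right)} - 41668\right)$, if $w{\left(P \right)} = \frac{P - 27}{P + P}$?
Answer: $\frac{118932244378261509}{2183006} \approx 5.4481 \cdot 10^{10}$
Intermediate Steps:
$w{\left(P \right)} = \frac{-27 + P}{2 P}$
$I{\left(x \right)} = \frac{1}{x - x^{2}}$ ($I{\left(x \right)} = \frac{1}{x - \frac{-27 - 27}{2 \left(-27\right)} x^{2}} = \frac{1}{x - \frac{1}{2} \left(- \frac{1}{27}\right) \left(-54\right) x^{2}} = \frac{1}{x - 1 x^{2}} = \frac{1}{x - x^{2}}$)
$\left(-1312525 + 5024\right) \left(I{\left(-1477 \right)} - 41668\right) = \left(-1312525 + 5024\right) \left(- \frac{1}{\left(-1477\right) \left(-1 - 1477\right)} - 41668\right) = - 1307501 \left(\left(-1\right) \left(- \frac{1}{1477}\right) \frac{1}{-1478} - 41668\right) = - 1307501 \left(\left(-1\right) \left(- \frac{1}{1477}\right) \left(- \frac{1}{1478}\right) - 41668\right) = - 1307501 \left(- \frac{1}{2183006} - 41668\right) = \left(-1307501\right) \left(- \frac{90961494009}{2183006}\right) = \frac{118932244378261509}{2183006}$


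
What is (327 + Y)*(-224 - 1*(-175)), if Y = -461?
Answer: 6566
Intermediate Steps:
(327 + Y)*(-224 - 1*(-175)) = (327 - 461)*(-224 - 1*(-175)) = -134*(-224 + 175) = -134*(-49) = 6566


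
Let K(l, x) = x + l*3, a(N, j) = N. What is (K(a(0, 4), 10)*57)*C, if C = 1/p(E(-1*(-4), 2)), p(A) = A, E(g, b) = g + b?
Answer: 95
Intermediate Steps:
E(g, b) = b + g
K(l, x) = x + 3*l
C = 1/6 (C = 1/(2 - 1*(-4)) = 1/(2 + 4) = 1/6 ≈ 0.16667)
(K(a(0, 4), 10)*57)*C = ((10 + 3*0)*57)*(1/6) = ((10 + 0)*57)*(1/6) = (10*57)*(1/6) = 570*(1/6) = 95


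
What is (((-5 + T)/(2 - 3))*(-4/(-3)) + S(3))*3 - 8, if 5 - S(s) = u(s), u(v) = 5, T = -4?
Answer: 28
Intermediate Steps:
S(s) = 0 (S(s) = 5 - 1*5 = 5 - 5 = 0)
(((-5 + T)/(2 - 3))*(-4/(-3)) + S(3))*3 - 8 = (((-5 - 4)/(2 - 3))*(-4/(-3)) + 0)*3 - 8 = ((-9/(-1))*(-4*(-1/3)) + 0)*3 - 8 = (-9*(-1)*(4/3) + 0)*3 - 8 = (9*(4/3) + 0)*3 - 8 = (12 + 0)*3 - 8 = 12*3 - 8 = 36 - 8 = 28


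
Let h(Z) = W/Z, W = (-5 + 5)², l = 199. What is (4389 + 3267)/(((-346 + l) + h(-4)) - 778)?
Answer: -7656/925 ≈ -8.2768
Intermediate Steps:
W = 0 (W = 0² = 0)
h(Z) = 0 (h(Z) = 0/Z = 0)
(4389 + 3267)/(((-346 + l) + h(-4)) - 778) = (4389 + 3267)/(((-346 + 199) + 0) - 778) = 7656/((-147 + 0) - 778) = 7656/(-147 - 778) = 7656/(-925) = 7656*(-1/925) = -7656/925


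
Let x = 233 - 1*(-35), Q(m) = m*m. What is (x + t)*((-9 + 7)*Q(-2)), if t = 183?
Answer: -3608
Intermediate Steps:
Q(m) = m²
x = 268 (x = 233 + 35 = 268)
(x + t)*((-9 + 7)*Q(-2)) = (268 + 183)*((-9 + 7)*(-2)²) = 451*(-2*4) = 451*(-8) = -3608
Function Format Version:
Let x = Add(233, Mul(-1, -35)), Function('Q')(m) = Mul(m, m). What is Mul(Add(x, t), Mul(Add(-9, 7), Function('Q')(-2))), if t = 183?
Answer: -3608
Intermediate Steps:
Function('Q')(m) = Pow(m, 2)
x = 268 (x = Add(233, 35) = 268)
Mul(Add(x, t), Mul(Add(-9, 7), Function('Q')(-2))) = Mul(Add(268, 183), Mul(Add(-9, 7), Pow(-2, 2))) = Mul(451, Mul(-2, 4)) = Mul(451, -8) = -3608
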